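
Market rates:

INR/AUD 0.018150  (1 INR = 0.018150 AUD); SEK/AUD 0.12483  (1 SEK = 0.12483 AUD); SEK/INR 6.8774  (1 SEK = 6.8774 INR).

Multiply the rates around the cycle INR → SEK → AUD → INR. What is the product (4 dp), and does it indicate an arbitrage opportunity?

Around INR → SEK → AUD → INR: 1 ÷ 6.8774 × 0.12483 ÷ 0.018150 = 1.000042
Product ≈ 1 (deviation 0.004%, within rounding noise).

1.0000 (no arbitrage)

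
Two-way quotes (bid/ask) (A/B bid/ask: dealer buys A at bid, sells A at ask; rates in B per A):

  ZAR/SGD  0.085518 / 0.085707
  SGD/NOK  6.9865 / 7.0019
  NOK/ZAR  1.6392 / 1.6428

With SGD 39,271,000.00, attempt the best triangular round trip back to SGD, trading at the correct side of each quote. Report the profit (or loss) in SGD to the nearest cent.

Best loop SGD → ZAR → NOK → SGD:
SGD 39,271,000.00 ÷ 0.085707 (buy ZAR at ask) = ZAR 458,200,613.72
ZAR 458,200,613.72 ÷ 1.6428 (buy NOK at ask) = NOK 278,914,422.77
NOK 278,914,422.77 ÷ 7.0019 (buy SGD at ask) = SGD 39,834,105.42

Net profit: SGD 563,105.42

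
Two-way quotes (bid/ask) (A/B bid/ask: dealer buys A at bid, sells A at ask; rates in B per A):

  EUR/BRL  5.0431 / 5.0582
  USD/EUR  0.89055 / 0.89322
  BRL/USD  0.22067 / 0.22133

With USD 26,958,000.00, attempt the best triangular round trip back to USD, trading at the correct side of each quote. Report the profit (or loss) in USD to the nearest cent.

Best loop USD → BRL → EUR → USD:
USD 26,958,000.00 ÷ 0.22133 (buy BRL at ask) = BRL 121,800,027.11
BRL 121,800,027.11 ÷ 5.0582 (buy EUR at ask) = EUR 24,079,717.51
EUR 24,079,717.51 ÷ 0.89322 (buy USD at ask) = USD 26,958,327.75

Net profit: USD 327.75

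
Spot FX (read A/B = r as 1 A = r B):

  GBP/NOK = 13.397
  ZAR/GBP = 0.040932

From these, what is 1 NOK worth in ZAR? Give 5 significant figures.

1 NOK ÷ 13.397 = 0.0746436 GBP
0.0746436 GBP ÷ 0.040932 = 1.8236 ZAR

NOK/ZAR = 1.8236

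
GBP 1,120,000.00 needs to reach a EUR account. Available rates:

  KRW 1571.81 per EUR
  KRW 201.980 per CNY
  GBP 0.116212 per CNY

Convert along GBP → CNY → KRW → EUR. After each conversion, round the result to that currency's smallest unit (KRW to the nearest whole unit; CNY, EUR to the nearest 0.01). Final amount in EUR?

EUR 1,238,441.13

GBP 1,120,000.00 ÷ 0.116212 = CNY 9,637,558.94
CNY 9,637,558.94 × 201.980 = KRW 1,946,594,155
KRW 1,946,594,155 ÷ 1571.81 = EUR 1,238,441.13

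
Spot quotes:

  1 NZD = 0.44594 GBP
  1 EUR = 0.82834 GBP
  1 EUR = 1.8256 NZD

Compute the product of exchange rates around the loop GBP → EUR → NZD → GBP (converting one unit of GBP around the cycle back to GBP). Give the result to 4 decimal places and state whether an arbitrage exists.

0.9828 (arbitrage exists)

Around GBP → EUR → NZD → GBP: 1 ÷ 0.82834 × 1.8256 × 0.44594 = 0.982819
Product < 1; profitable direction is GBP → NZD → EUR → GBP.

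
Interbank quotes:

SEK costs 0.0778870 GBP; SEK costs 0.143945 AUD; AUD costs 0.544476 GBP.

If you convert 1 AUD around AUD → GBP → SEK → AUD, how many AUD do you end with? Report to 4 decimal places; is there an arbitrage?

Around AUD → GBP → SEK → AUD: 1 × 0.544476 ÷ 0.0778870 × 0.143945 = 1.006260
Product > 1; profitable direction is AUD → GBP → SEK → AUD.

1.0063 (arbitrage exists)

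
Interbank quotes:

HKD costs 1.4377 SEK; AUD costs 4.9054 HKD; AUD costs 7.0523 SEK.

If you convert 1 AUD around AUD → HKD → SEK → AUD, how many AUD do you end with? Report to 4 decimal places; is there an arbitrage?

Around AUD → HKD → SEK → AUD: 1 × 4.9054 × 1.4377 ÷ 7.0523 = 1.000027
Product ≈ 1 (deviation 0.003%, within rounding noise).

1.0000 (no arbitrage)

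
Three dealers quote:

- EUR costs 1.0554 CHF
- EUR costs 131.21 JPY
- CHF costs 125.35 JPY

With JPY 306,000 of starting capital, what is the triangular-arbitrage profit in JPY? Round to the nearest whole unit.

Profitable loop is JPY → EUR → CHF → JPY:
JPY 306,000 ÷ 131.21 = EUR 2,332.14
EUR 2,332.14 × 1.0554 = CHF 2,461.34
CHF 2,461.34 × 125.35 = JPY 308,529
Profit = JPY 308,529 − JPY 306,000

Profit: JPY 2,529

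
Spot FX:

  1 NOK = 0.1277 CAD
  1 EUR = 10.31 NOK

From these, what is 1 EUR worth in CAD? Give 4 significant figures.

EUR/CAD = 1.317

1 EUR × 10.31 = 10.31 NOK
10.31 NOK × 0.1277 = 1.31659 CAD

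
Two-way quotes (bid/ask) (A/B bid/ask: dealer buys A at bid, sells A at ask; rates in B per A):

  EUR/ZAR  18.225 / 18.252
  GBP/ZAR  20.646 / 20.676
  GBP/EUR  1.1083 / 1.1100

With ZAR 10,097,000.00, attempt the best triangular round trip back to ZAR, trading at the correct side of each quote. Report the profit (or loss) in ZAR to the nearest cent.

Net profit: ZAR 192,513.48

Best loop ZAR → EUR → GBP → ZAR:
ZAR 10,097,000.00 ÷ 18.252 (buy EUR at ask) = EUR 553,199.65
EUR 553,199.65 ÷ 1.1100 (buy GBP at ask) = GBP 498,378.06
GBP 498,378.06 × 20.646 (sell GBP at bid) = ZAR 10,289,513.48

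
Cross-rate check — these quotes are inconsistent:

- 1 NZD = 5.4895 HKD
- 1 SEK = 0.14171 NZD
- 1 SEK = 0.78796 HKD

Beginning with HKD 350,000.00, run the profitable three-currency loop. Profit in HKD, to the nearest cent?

Profitable loop is HKD → NZD → SEK → HKD:
HKD 350,000.00 ÷ 5.4895 = NZD 63,758.08
NZD 63,758.08 ÷ 0.14171 = SEK 449,919.44
SEK 449,919.44 × 0.78796 = HKD 354,518.52
Profit = HKD 354,518.52 − HKD 350,000.00

Profit: HKD 4,518.52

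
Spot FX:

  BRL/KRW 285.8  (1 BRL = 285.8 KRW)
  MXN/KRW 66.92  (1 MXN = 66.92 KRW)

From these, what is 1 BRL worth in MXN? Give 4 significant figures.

BRL/MXN = 4.271

1 BRL × 285.8 = 285.8 KRW
285.8 KRW ÷ 66.92 = 4.27077 MXN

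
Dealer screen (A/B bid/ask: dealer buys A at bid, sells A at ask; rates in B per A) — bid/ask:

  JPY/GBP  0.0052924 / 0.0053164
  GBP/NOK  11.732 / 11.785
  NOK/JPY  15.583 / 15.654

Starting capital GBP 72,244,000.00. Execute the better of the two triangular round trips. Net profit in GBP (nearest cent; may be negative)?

Best loop GBP → JPY → NOK → GBP:
GBP 72,244,000.00 ÷ 0.0053164 (buy JPY at ask) = JPY 13,588,894,741
JPY 13,588,894,741 ÷ 15.654 (buy NOK at ask) = NOK 868,078,110.44
NOK 868,078,110.44 ÷ 11.785 (buy GBP at ask) = GBP 73,659,576.62

Net profit: GBP 1,415,576.62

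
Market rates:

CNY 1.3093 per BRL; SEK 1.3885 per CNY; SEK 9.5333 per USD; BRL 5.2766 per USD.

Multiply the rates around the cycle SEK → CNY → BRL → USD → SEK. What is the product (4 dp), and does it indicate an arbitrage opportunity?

0.9938 (arbitrage exists)

Around SEK → CNY → BRL → USD → SEK: 1 ÷ 1.3885 ÷ 1.3093 ÷ 5.2766 × 9.5333 = 0.993812
Product < 1; profitable direction is SEK → USD → BRL → CNY → SEK.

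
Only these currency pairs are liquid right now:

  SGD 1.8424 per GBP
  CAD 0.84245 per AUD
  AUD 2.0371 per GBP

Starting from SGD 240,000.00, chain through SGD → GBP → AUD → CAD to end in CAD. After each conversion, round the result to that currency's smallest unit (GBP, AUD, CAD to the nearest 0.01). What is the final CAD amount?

SGD 240,000.00 ÷ 1.8424 = GBP 130,264.87
GBP 130,264.87 × 2.0371 = AUD 265,362.57
AUD 265,362.57 × 0.84245 = CAD 223,554.70

CAD 223,554.70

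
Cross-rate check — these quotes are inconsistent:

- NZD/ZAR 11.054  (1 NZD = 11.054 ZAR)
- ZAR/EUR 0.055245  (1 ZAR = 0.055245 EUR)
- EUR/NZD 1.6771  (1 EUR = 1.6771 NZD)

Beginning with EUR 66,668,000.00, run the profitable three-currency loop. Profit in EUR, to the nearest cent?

Profitable loop is EUR → NZD → ZAR → EUR:
EUR 66,668,000.00 × 1.6771 = NZD 111,808,902.80
NZD 111,808,902.80 × 11.054 = ZAR 1,235,935,611.55
ZAR 1,235,935,611.55 × 0.055245 = EUR 68,279,262.86
Profit = EUR 68,279,262.86 − EUR 66,668,000.00

Profit: EUR 1,611,262.86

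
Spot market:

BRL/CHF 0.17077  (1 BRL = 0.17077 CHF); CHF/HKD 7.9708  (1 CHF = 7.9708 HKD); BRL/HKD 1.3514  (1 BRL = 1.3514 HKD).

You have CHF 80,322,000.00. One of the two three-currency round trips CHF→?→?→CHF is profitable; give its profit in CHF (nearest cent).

Profitable loop is CHF → HKD → BRL → CHF:
CHF 80,322,000.00 × 7.9708 = HKD 640,230,597.60
HKD 640,230,597.60 ÷ 1.3514 = BRL 473,753,587.09
BRL 473,753,587.09 × 0.17077 = CHF 80,902,900.07
Profit = CHF 80,902,900.07 − CHF 80,322,000.00

Profit: CHF 580,900.07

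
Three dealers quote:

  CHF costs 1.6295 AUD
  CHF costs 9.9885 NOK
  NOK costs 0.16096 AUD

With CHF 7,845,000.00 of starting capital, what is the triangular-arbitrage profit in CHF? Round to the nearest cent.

Profitable loop is CHF → AUD → NOK → CHF:
CHF 7,845,000.00 × 1.6295 = AUD 12,783,427.50
AUD 12,783,427.50 ÷ 0.16096 = NOK 79,419,902.46
NOK 79,419,902.46 ÷ 9.9885 = CHF 7,951,134.05
Profit = CHF 7,951,134.05 − CHF 7,845,000.00

Profit: CHF 106,134.05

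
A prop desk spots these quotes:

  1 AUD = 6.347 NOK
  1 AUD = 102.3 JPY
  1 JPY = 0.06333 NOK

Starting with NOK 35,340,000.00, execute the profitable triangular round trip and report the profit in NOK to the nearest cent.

Profit: NOK 733,075.32

Profitable loop is NOK → AUD → JPY → NOK:
NOK 35,340,000.00 ÷ 6.347 = AUD 5,567,984.87
AUD 5,567,984.87 × 102.3 = JPY 569,604,853
JPY 569,604,853 × 0.06333 = NOK 36,073,075.32
Profit = NOK 36,073,075.32 − NOK 35,340,000.00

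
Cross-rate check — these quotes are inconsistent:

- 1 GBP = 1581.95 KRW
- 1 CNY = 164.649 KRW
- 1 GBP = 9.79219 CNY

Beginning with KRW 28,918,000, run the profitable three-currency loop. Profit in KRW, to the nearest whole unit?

Profitable loop is KRW → GBP → CNY → KRW:
KRW 28,918,000 ÷ 1581.95 = GBP 18,279.97
GBP 18,279.97 × 9.79219 = CNY 179,000.95
CNY 179,000.95 × 164.649 = KRW 29,472,327
Profit = KRW 29,472,327 − KRW 28,918,000

Profit: KRW 554,327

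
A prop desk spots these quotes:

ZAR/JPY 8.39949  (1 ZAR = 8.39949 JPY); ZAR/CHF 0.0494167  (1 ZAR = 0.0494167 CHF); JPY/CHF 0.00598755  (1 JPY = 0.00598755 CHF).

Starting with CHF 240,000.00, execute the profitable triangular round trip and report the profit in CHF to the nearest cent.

Profitable loop is CHF → ZAR → JPY → CHF:
CHF 240,000.00 ÷ 0.0494167 = ZAR 4,856,657.77
ZAR 4,856,657.77 × 8.39949 = JPY 40,793,448
JPY 40,793,448 × 0.00598755 = CHF 244,252.81
Profit = CHF 244,252.81 − CHF 240,000.00

Profit: CHF 4,252.81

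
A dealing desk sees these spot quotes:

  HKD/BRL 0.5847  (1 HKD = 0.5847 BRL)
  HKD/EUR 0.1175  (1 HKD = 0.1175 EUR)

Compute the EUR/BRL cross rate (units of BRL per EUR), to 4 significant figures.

EUR/BRL = 4.976

1 EUR ÷ 0.1175 = 8.51064 HKD
8.51064 HKD × 0.5847 = 4.97617 BRL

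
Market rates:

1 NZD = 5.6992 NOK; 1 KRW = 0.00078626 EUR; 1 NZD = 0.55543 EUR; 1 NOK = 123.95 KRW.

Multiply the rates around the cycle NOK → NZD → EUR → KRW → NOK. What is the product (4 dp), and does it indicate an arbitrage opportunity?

1.0000 (no arbitrage)

Around NOK → NZD → EUR → KRW → NOK: 1 ÷ 5.6992 × 0.55543 ÷ 0.00078626 ÷ 123.95 = 1.000006
Product ≈ 1 (deviation 0.001%, within rounding noise).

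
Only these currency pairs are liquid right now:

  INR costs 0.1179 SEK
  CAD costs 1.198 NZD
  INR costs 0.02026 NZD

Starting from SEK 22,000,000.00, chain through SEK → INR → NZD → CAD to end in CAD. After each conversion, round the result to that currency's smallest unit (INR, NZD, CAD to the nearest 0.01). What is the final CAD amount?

SEK 22,000,000.00 ÷ 0.1179 = INR 186,598,812.55
INR 186,598,812.55 × 0.02026 = NZD 3,780,491.94
NZD 3,780,491.94 ÷ 1.198 = CAD 3,155,669.40

CAD 3,155,669.40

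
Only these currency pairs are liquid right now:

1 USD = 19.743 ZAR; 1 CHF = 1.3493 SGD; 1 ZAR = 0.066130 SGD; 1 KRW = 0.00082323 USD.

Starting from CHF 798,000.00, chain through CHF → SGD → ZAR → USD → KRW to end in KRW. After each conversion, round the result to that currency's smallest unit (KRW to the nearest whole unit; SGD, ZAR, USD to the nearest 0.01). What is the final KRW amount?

CHF 798,000.00 × 1.3493 = SGD 1,076,741.40
SGD 1,076,741.40 ÷ 0.066130 = ZAR 16,282,192.65
ZAR 16,282,192.65 ÷ 19.743 = USD 824,707.12
USD 824,707.12 ÷ 0.00082323 = KRW 1,001,794,298

KRW 1,001,794,298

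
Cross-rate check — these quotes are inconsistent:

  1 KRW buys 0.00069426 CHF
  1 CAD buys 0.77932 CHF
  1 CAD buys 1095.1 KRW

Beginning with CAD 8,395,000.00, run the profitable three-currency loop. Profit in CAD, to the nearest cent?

Profitable loop is CAD → CHF → KRW → CAD:
CAD 8,395,000.00 × 0.77932 = CHF 6,542,391.40
CHF 6,542,391.40 ÷ 0.00069426 = KRW 9,423,546,510
KRW 9,423,546,510 ÷ 1095.1 = CAD 8,605,192.69
Profit = CAD 8,605,192.69 − CAD 8,395,000.00

Profit: CAD 210,192.69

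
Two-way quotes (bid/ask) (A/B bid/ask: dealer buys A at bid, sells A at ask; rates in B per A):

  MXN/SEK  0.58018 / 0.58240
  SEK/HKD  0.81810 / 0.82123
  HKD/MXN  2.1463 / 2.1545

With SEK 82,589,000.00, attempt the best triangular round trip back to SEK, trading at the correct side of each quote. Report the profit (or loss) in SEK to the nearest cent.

Best loop SEK → HKD → MXN → SEK:
SEK 82,589,000.00 × 0.81810 (sell SEK at bid) = HKD 67,566,060.90
HKD 67,566,060.90 × 2.1463 (sell HKD at bid) = MXN 145,017,036.51
MXN 145,017,036.51 × 0.58018 (sell MXN at bid) = SEK 84,135,984.24

Net profit: SEK 1,546,984.24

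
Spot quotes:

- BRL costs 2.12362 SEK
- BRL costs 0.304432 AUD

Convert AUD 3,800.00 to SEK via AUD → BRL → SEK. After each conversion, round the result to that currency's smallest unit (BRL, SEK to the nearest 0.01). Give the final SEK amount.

AUD 3,800.00 ÷ 0.304432 = BRL 12,482.26
BRL 12,482.26 × 2.12362 = SEK 26,507.58

SEK 26,507.58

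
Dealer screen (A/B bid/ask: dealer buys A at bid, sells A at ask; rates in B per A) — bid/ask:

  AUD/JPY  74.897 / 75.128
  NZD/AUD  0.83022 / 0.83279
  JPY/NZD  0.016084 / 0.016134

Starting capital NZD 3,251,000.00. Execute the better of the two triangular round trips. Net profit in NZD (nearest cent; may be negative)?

Net profit: NZD 386.87

Best loop NZD → AUD → JPY → NZD:
NZD 3,251,000.00 × 0.83022 (sell NZD at bid) = AUD 2,699,045.22
AUD 2,699,045.22 × 74.897 (sell AUD at bid) = JPY 202,150,390
JPY 202,150,390 × 0.016084 (sell JPY at bid) = NZD 3,251,386.87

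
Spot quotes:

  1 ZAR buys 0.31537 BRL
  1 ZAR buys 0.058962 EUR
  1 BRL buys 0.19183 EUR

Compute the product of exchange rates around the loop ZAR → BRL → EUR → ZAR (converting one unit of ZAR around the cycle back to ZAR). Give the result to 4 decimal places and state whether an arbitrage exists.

Around ZAR → BRL → EUR → ZAR: 1 × 0.31537 × 0.19183 ÷ 0.058962 = 1.026041
Product > 1; profitable direction is ZAR → BRL → EUR → ZAR.

1.0260 (arbitrage exists)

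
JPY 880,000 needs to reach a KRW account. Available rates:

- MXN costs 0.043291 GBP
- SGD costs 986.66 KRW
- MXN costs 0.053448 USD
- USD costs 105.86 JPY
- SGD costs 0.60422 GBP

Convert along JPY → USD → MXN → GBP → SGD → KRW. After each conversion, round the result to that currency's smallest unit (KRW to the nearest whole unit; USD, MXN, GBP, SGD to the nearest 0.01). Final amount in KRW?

KRW 10,994,856

JPY 880,000 ÷ 105.86 = USD 8,312.87
USD 8,312.87 ÷ 0.053448 = MXN 155,531.92
MXN 155,531.92 × 0.043291 = GBP 6,733.13
GBP 6,733.13 ÷ 0.60422 = SGD 11,143.51
SGD 11,143.51 × 986.66 = KRW 10,994,856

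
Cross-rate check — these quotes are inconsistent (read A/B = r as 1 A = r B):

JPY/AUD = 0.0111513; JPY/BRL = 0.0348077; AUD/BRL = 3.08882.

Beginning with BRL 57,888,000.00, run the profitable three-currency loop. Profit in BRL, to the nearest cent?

Profit: BRL 610,640.34

Profitable loop is BRL → AUD → JPY → BRL:
BRL 57,888,000.00 ÷ 3.08882 = AUD 18,741,137.39
AUD 18,741,137.39 ÷ 0.0111513 = JPY 1,680,623,550
JPY 1,680,623,550 × 0.0348077 = BRL 58,498,640.34
Profit = BRL 58,498,640.34 − BRL 57,888,000.00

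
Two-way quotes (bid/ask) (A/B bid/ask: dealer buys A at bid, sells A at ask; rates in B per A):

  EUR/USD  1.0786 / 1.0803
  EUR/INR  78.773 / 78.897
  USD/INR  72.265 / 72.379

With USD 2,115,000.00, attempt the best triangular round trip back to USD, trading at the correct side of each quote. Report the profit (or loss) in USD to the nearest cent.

Net profit: USD 15,741.69

Best loop USD → EUR → INR → USD:
USD 2,115,000.00 ÷ 1.0803 (buy EUR at ask) = EUR 1,957,789.50
EUR 1,957,789.50 × 78.773 (sell EUR at bid) = INR 154,220,952.51
INR 154,220,952.51 ÷ 72.379 (buy USD at ask) = USD 2,130,741.69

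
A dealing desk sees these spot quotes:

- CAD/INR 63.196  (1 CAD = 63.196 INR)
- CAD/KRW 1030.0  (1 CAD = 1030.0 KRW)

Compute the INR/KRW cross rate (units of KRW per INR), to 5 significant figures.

1 INR ÷ 63.196 = 0.0158238 CAD
0.0158238 CAD × 1030.0 = 16.2985 KRW

INR/KRW = 16.298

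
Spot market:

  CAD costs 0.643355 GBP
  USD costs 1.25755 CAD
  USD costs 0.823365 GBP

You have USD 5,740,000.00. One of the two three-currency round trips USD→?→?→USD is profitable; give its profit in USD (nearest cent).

Profit: USD 101,553.41

Profitable loop is USD → GBP → CAD → USD:
USD 5,740,000.00 × 0.823365 = GBP 4,726,115.10
GBP 4,726,115.10 ÷ 0.643355 = CAD 7,346,045.50
CAD 7,346,045.50 ÷ 1.25755 = USD 5,841,553.41
Profit = USD 5,841,553.41 − USD 5,740,000.00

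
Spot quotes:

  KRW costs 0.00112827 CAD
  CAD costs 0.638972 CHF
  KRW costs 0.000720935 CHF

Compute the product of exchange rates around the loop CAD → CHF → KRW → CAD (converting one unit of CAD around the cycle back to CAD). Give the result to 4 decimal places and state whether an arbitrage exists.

1.0000 (no arbitrage)

Around CAD → CHF → KRW → CAD: 1 × 0.638972 ÷ 0.000720935 × 0.00112827 = 0.999997
Product ≈ 1 (deviation 0.000%, within rounding noise).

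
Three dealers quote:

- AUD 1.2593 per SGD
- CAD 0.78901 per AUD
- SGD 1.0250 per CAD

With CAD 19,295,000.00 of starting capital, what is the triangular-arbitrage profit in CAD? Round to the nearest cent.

Profit: CAD 355,805.59

Profitable loop is CAD → SGD → AUD → CAD:
CAD 19,295,000.00 × 1.0250 = SGD 19,777,375.00
SGD 19,777,375.00 × 1.2593 = AUD 24,905,648.34
AUD 24,905,648.34 × 0.78901 = CAD 19,650,805.59
Profit = CAD 19,650,805.59 − CAD 19,295,000.00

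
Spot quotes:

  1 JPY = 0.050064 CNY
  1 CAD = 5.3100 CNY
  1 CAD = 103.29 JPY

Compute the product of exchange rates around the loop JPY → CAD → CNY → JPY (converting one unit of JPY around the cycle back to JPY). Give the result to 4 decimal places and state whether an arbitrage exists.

1.0269 (arbitrage exists)

Around JPY → CAD → CNY → JPY: 1 ÷ 103.29 × 5.3100 ÷ 0.050064 = 1.026859
Product > 1; profitable direction is JPY → CAD → CNY → JPY.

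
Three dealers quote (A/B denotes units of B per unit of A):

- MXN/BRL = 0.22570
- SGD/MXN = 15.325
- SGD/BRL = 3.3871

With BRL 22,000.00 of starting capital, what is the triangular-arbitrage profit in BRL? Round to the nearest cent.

Profit: BRL 466.05

Profitable loop is BRL → SGD → MXN → BRL:
BRL 22,000.00 ÷ 3.3871 = SGD 6,495.23
SGD 6,495.23 × 15.325 = MXN 99,539.43
MXN 99,539.43 × 0.22570 = BRL 22,466.05
Profit = BRL 22,466.05 − BRL 22,000.00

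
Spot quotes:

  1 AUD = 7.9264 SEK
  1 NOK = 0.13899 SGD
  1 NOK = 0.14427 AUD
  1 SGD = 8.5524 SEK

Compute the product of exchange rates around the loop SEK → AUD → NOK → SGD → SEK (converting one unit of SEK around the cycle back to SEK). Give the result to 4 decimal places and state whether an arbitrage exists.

Around SEK → AUD → NOK → SGD → SEK: 1 ÷ 7.9264 ÷ 0.14427 × 0.13899 × 8.5524 = 1.039488
Product > 1; profitable direction is SEK → AUD → NOK → SGD → SEK.

1.0395 (arbitrage exists)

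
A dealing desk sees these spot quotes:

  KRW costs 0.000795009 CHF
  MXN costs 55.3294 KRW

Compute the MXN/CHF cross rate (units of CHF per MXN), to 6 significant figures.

MXN/CHF = 0.0439874

1 MXN × 55.3294 = 55.3294 KRW
55.3294 KRW × 0.000795009 = 0.0439874 CHF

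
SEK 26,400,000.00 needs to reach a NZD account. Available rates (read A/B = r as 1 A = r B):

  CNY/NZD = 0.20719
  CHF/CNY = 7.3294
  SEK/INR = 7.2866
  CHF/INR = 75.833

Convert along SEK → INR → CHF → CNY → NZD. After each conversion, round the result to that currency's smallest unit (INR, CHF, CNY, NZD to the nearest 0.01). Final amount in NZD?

SEK 26,400,000.00 × 7.2866 = INR 192,366,240.00
INR 192,366,240.00 ÷ 75.833 = CHF 2,536,708.82
CHF 2,536,708.82 × 7.3294 = CNY 18,592,553.63
CNY 18,592,553.63 × 0.20719 = NZD 3,852,191.19

NZD 3,852,191.19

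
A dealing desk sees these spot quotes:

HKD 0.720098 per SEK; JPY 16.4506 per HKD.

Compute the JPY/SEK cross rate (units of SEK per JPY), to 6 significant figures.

JPY/SEK = 0.0844164

1 JPY ÷ 16.4506 = 0.0607881 HKD
0.0607881 HKD ÷ 0.720098 = 0.0844164 SEK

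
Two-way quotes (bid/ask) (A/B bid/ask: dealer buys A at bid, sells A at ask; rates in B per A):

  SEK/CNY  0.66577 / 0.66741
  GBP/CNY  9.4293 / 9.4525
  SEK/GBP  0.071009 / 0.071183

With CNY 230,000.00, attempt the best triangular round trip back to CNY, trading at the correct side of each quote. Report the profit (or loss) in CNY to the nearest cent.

Net profit: CNY 742.70

Best loop CNY → SEK → GBP → CNY:
CNY 230,000.00 ÷ 0.66741 (buy SEK at ask) = SEK 344,615.75
SEK 344,615.75 × 0.071009 (sell SEK at bid) = GBP 24,470.82
GBP 24,470.82 × 9.4293 (sell GBP at bid) = CNY 230,742.70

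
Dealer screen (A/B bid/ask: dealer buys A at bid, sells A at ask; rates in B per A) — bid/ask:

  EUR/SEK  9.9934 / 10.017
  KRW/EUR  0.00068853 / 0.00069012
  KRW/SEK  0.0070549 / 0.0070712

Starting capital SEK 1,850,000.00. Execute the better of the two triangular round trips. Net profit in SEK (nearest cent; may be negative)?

Best loop SEK → EUR → KRW → SEK:
SEK 1,850,000.00 ÷ 10.017 (buy EUR at ask) = EUR 184,686.03
EUR 184,686.03 ÷ 0.00069012 (buy KRW at ask) = KRW 267,614,377
KRW 267,614,377 × 0.0070549 (sell KRW at bid) = SEK 1,887,992.67

Net profit: SEK 37,992.67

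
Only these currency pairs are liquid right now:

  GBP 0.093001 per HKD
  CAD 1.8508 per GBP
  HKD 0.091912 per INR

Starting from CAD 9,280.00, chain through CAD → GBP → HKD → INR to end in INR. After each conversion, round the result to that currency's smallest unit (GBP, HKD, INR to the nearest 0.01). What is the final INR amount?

CAD 9,280.00 ÷ 1.8508 = GBP 5,014.05
GBP 5,014.05 ÷ 0.093001 = HKD 53,913.94
HKD 53,913.94 ÷ 0.091912 = INR 586,582.17

INR 586,582.17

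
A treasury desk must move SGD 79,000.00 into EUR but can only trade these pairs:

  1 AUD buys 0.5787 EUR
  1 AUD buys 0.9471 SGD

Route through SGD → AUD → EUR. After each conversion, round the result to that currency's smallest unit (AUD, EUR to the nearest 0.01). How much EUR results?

SGD 79,000.00 ÷ 0.9471 = AUD 83,412.52
AUD 83,412.52 × 0.5787 = EUR 48,270.83

EUR 48,270.83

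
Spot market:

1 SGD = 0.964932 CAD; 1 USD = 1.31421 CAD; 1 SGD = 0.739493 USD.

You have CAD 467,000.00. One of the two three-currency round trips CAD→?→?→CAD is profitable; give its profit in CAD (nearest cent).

Profitable loop is CAD → SGD → USD → CAD:
CAD 467,000.00 ÷ 0.964932 = SGD 483,971.93
SGD 483,971.93 × 0.739493 = USD 357,893.85
USD 357,893.85 × 1.31421 = CAD 470,347.68
Profit = CAD 470,347.68 − CAD 467,000.00

Profit: CAD 3,347.68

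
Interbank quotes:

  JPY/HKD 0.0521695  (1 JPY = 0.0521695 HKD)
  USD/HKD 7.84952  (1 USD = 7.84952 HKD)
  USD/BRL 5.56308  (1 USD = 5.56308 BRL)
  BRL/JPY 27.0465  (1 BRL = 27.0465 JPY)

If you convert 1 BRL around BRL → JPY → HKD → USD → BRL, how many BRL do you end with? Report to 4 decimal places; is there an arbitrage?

1.0000 (no arbitrage)

Around BRL → JPY → HKD → USD → BRL: 1 × 27.0465 × 0.0521695 ÷ 7.84952 × 5.56308 = 1.000000
Product ≈ 1 (deviation 0.000%, within rounding noise).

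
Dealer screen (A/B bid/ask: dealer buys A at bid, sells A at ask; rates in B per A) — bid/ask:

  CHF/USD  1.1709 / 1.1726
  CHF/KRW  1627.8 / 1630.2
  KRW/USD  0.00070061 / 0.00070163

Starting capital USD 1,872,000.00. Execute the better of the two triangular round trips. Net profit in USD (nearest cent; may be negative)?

Best loop USD → KRW → CHF → USD:
USD 1,872,000.00 ÷ 0.00070163 (buy KRW at ask) = KRW 2,668,072,916
KRW 2,668,072,916 ÷ 1630.2 (buy CHF at ask) = CHF 1,636,653.73
CHF 1,636,653.73 × 1.1709 (sell CHF at bid) = USD 1,916,357.86

Net profit: USD 44,357.86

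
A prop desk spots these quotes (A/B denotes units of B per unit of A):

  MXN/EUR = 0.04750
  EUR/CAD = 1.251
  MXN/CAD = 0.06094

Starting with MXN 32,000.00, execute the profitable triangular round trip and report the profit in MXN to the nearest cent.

Profit: MXN 817.20

Profitable loop is MXN → CAD → EUR → MXN:
MXN 32,000.00 × 0.06094 = CAD 1,950.08
CAD 1,950.08 ÷ 1.251 = EUR 1,558.82
EUR 1,558.82 ÷ 0.04750 = MXN 32,817.20
Profit = MXN 32,817.20 − MXN 32,000.00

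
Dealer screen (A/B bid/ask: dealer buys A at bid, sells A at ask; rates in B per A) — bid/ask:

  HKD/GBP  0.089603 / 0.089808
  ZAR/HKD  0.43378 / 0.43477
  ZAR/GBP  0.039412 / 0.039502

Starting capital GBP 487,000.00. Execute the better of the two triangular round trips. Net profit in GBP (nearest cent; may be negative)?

Net profit: GBP 4,567.14

Best loop GBP → HKD → ZAR → GBP:
GBP 487,000.00 ÷ 0.089808 (buy HKD at ask) = HKD 5,422,679.49
HKD 5,422,679.49 ÷ 0.43477 (buy ZAR at ask) = ZAR 12,472,524.54
ZAR 12,472,524.54 × 0.039412 (sell ZAR at bid) = GBP 491,567.14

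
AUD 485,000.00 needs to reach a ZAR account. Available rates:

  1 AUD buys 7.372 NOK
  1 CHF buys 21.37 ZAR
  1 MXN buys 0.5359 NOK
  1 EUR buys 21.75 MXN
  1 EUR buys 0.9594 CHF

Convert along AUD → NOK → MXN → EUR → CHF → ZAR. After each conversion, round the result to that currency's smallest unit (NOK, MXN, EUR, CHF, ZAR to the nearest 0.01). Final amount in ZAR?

ZAR 6,289,096.97

AUD 485,000.00 × 7.372 = NOK 3,575,420.00
NOK 3,575,420.00 ÷ 0.5359 = MXN 6,671,804.44
MXN 6,671,804.44 ÷ 21.75 = EUR 306,749.63
EUR 306,749.63 × 0.9594 = CHF 294,295.60
CHF 294,295.60 × 21.37 = ZAR 6,289,096.97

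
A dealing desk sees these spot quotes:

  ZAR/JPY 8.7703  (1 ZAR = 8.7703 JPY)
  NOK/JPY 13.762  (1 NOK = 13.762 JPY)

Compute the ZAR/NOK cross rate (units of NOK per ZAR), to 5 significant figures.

1 ZAR × 8.7703 = 8.7703 JPY
8.7703 JPY ÷ 13.762 = 0.637284 NOK

ZAR/NOK = 0.63728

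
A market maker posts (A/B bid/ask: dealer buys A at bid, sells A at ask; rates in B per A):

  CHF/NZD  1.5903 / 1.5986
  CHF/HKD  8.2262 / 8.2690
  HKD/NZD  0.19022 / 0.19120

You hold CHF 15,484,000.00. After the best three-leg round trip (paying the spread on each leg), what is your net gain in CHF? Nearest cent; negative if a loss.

Net profit: CHF 90,759.23

Best loop CHF → NZD → HKD → CHF:
CHF 15,484,000.00 × 1.5903 (sell CHF at bid) = NZD 24,624,205.20
NZD 24,624,205.20 ÷ 0.19120 (buy HKD at ask) = HKD 128,787,684.10
HKD 128,787,684.10 ÷ 8.2690 (buy CHF at ask) = CHF 15,574,759.23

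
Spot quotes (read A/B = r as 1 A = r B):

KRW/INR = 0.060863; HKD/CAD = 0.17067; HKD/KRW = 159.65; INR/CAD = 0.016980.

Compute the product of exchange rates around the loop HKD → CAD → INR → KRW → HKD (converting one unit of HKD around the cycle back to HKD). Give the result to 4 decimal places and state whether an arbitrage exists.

Around HKD → CAD → INR → KRW → HKD: 1 × 0.17067 ÷ 0.016980 ÷ 0.060863 ÷ 159.65 = 1.034421
Product > 1; profitable direction is HKD → CAD → INR → KRW → HKD.

1.0344 (arbitrage exists)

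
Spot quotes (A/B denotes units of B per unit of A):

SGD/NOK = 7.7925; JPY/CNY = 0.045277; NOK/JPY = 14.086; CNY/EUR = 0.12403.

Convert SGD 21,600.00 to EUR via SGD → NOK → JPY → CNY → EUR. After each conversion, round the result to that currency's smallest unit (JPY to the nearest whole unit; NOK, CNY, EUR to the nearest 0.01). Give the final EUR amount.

SGD 21,600.00 × 7.7925 = NOK 168,318.00
NOK 168,318.00 × 14.086 = JPY 2,370,927
JPY 2,370,927 × 0.045277 = CNY 107,348.46
CNY 107,348.46 × 0.12403 = EUR 13,314.43

EUR 13,314.43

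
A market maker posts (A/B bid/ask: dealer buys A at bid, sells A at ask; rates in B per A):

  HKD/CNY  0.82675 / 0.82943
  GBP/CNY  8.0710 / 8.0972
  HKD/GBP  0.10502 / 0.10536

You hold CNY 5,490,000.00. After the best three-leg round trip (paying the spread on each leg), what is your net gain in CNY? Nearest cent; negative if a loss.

Net profit: CNY 120,375.98

Best loop CNY → HKD → GBP → CNY:
CNY 5,490,000.00 ÷ 0.82943 (buy HKD at ask) = HKD 6,619,003.41
HKD 6,619,003.41 × 0.10502 (sell HKD at bid) = GBP 695,127.74
GBP 695,127.74 × 8.0710 (sell GBP at bid) = CNY 5,610,375.98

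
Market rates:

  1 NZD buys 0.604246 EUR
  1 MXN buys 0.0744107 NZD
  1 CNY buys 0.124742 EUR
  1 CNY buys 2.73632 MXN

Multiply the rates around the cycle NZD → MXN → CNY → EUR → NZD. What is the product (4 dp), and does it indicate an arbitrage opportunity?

1.0139 (arbitrage exists)

Around NZD → MXN → CNY → EUR → NZD: 1 ÷ 0.0744107 ÷ 2.73632 × 0.124742 ÷ 0.604246 = 1.013904
Product > 1; profitable direction is NZD → MXN → CNY → EUR → NZD.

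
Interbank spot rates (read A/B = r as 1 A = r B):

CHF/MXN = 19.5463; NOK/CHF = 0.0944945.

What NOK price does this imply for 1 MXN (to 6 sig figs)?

MXN/NOK = 0.541413

1 MXN ÷ 19.5463 = 0.0511606 CHF
0.0511606 CHF ÷ 0.0944945 = 0.541413 NOK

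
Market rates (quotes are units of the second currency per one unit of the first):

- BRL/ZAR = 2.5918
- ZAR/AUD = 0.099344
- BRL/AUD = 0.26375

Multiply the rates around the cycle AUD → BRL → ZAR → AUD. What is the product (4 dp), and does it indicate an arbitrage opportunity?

Around AUD → BRL → ZAR → AUD: 1 ÷ 0.26375 × 2.5918 × 0.099344 = 0.976227
Product < 1; profitable direction is AUD → ZAR → BRL → AUD.

0.9762 (arbitrage exists)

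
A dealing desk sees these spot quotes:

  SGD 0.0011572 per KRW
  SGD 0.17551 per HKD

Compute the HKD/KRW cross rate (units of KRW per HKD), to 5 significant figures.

HKD/KRW = 151.67

1 HKD × 0.17551 = 0.17551 SGD
0.17551 SGD ÷ 0.0011572 = 151.668 KRW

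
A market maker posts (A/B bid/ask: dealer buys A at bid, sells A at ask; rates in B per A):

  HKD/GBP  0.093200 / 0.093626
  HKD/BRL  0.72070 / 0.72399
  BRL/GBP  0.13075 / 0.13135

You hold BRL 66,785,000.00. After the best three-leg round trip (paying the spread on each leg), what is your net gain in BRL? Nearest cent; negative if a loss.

Net profit: BRL 431,931.16

Best loop BRL → GBP → HKD → BRL:
BRL 66,785,000.00 × 0.13075 (sell BRL at bid) = GBP 8,732,138.75
GBP 8,732,138.75 ÷ 0.093626 (buy HKD at ask) = HKD 93,266,173.39
HKD 93,266,173.39 × 0.72070 (sell HKD at bid) = BRL 67,216,931.16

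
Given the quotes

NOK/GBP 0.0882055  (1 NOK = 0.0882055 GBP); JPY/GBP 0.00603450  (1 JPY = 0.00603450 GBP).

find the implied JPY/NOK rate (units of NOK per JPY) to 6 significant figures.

1 JPY × 0.00603450 = 0.0060345 GBP
0.0060345 GBP ÷ 0.0882055 = 0.0684141 NOK

JPY/NOK = 0.0684141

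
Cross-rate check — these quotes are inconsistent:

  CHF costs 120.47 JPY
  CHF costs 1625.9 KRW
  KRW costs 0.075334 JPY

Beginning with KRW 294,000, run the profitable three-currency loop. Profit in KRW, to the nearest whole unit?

Profit: KRW 4,919

Profitable loop is KRW → JPY → CHF → KRW:
KRW 294,000 × 0.075334 = JPY 22,148
JPY 22,148 ÷ 120.47 = CHF 183.85
CHF 183.85 × 1625.9 = KRW 298,919
Profit = KRW 298,919 − KRW 294,000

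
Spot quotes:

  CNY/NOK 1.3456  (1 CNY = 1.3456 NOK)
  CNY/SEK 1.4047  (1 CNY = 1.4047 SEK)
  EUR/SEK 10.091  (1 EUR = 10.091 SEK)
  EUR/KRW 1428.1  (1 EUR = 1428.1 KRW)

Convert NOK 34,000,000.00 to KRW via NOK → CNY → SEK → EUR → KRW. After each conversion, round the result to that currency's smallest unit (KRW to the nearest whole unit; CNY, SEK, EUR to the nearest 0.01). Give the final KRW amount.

KRW 5,023,089,705

NOK 34,000,000.00 ÷ 1.3456 = CNY 25,267,538.64
CNY 25,267,538.64 × 1.4047 = SEK 35,493,311.53
SEK 35,493,311.53 ÷ 10.091 = EUR 3,517,323.51
EUR 3,517,323.51 × 1428.1 = KRW 5,023,089,705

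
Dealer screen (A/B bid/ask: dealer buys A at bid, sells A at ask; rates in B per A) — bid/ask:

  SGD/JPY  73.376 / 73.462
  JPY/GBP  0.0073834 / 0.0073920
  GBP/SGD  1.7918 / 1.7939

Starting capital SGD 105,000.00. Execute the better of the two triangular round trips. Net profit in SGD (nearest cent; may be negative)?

Best loop SGD → GBP → JPY → SGD:
SGD 105,000.00 ÷ 1.7939 (buy GBP at ask) = GBP 58,531.69
GBP 58,531.69 ÷ 0.0073920 (buy JPY at ask) = JPY 7,918,248
JPY 7,918,248 ÷ 73.462 (buy SGD at ask) = SGD 107,786.99

Net profit: SGD 2,786.99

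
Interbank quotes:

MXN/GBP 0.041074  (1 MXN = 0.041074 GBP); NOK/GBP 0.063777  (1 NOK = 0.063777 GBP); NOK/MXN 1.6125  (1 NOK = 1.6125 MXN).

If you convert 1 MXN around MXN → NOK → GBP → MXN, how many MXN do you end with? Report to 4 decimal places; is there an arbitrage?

Around MXN → NOK → GBP → MXN: 1 ÷ 1.6125 × 0.063777 ÷ 0.041074 = 0.962936
Product < 1; profitable direction is MXN → GBP → NOK → MXN.

0.9629 (arbitrage exists)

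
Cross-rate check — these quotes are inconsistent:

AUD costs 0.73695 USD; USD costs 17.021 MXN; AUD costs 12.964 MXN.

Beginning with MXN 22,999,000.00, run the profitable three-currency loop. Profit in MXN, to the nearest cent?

Profit: MXN 770,764.60

Profitable loop is MXN → USD → AUD → MXN:
MXN 22,999,000.00 ÷ 17.021 = USD 1,351,213.21
USD 1,351,213.21 ÷ 0.73695 = AUD 1,833,520.87
AUD 1,833,520.87 × 12.964 = MXN 23,769,764.60
Profit = MXN 23,769,764.60 − MXN 22,999,000.00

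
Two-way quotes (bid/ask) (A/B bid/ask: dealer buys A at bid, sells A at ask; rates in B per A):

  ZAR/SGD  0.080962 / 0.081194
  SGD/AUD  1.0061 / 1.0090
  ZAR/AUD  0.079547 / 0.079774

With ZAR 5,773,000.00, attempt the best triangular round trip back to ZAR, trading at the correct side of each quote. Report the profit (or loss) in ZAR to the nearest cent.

Net profit: ZAR 121,711.65

Best loop ZAR → SGD → AUD → ZAR:
ZAR 5,773,000.00 × 0.080962 (sell ZAR at bid) = SGD 467,393.63
SGD 467,393.63 × 1.0061 (sell SGD at bid) = AUD 470,244.73
AUD 470,244.73 ÷ 0.079774 (buy ZAR at ask) = ZAR 5,894,711.65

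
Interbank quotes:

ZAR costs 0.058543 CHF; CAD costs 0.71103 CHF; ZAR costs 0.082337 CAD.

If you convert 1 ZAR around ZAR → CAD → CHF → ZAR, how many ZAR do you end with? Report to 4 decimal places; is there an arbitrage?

Around ZAR → CAD → CHF → ZAR: 1 × 0.082337 × 0.71103 ÷ 0.058543 = 1.000018
Product ≈ 1 (deviation 0.002%, within rounding noise).

1.0000 (no arbitrage)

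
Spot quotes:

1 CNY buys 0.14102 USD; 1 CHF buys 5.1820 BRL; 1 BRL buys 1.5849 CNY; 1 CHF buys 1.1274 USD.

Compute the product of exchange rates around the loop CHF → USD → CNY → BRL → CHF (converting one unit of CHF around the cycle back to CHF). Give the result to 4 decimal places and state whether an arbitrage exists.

0.9734 (arbitrage exists)

Around CHF → USD → CNY → BRL → CHF: 1 × 1.1274 ÷ 0.14102 ÷ 1.5849 ÷ 5.1820 = 0.973415
Product < 1; profitable direction is CHF → BRL → CNY → USD → CHF.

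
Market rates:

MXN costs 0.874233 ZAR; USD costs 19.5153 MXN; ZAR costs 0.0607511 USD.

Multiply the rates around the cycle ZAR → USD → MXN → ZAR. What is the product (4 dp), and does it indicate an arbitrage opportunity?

1.0365 (arbitrage exists)

Around ZAR → USD → MXN → ZAR: 1 × 0.0607511 × 19.5153 × 0.874233 = 1.036470
Product > 1; profitable direction is ZAR → USD → MXN → ZAR.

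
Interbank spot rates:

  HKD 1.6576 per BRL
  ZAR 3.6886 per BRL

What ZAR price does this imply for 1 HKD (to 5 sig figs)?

HKD/ZAR = 2.2253

1 HKD ÷ 1.6576 = 0.603282 BRL
0.603282 BRL × 3.6886 = 2.22527 ZAR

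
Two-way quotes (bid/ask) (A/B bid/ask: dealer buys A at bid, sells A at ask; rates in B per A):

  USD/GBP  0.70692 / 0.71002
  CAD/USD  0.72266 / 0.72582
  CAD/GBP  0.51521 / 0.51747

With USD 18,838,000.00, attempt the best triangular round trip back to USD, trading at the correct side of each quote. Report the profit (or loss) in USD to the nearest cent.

Best loop USD → CAD → GBP → USD:
USD 18,838,000.00 ÷ 0.72582 (buy CAD at ask) = CAD 25,954,093.30
CAD 25,954,093.30 × 0.51521 (sell CAD at bid) = GBP 13,371,808.41
GBP 13,371,808.41 ÷ 0.71002 (buy USD at ask) = USD 18,833,002.46

Net result: USD -4,997.54 (no profitable arbitrage after spreads)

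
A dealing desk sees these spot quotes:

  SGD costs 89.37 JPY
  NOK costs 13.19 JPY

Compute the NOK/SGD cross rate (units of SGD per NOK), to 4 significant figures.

NOK/SGD = 0.1476

1 NOK × 13.19 = 13.19 JPY
13.19 JPY ÷ 89.37 = 0.147589 SGD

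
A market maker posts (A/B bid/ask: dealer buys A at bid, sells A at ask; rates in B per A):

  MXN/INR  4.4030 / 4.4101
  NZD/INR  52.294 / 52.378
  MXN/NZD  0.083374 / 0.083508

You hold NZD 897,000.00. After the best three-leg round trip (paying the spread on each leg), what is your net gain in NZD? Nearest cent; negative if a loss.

Best loop NZD → MXN → INR → NZD:
NZD 897,000.00 ÷ 0.083508 (buy MXN at ask) = MXN 10,741,485.85
MXN 10,741,485.85 × 4.4030 (sell MXN at bid) = INR 47,294,762.18
INR 47,294,762.18 ÷ 52.378 (buy NZD at ask) = NZD 902,950.90

Net profit: NZD 5,950.90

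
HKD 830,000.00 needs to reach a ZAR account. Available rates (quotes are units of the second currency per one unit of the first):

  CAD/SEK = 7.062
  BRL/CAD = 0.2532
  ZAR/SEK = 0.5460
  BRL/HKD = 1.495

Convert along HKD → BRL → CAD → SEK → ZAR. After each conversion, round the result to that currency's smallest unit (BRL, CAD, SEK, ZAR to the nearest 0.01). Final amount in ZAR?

ZAR 1,818,175.02

HKD 830,000.00 ÷ 1.495 = BRL 555,183.95
BRL 555,183.95 × 0.2532 = CAD 140,572.58
CAD 140,572.58 × 7.062 = SEK 992,723.56
SEK 992,723.56 ÷ 0.5460 = ZAR 1,818,175.02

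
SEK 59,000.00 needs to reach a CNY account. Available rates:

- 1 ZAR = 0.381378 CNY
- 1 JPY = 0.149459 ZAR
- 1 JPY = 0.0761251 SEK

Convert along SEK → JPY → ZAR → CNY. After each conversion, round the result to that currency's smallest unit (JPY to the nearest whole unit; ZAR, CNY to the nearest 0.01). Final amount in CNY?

SEK 59,000.00 ÷ 0.0761251 = JPY 775,040
JPY 775,040 × 0.149459 = ZAR 115,836.70
ZAR 115,836.70 × 0.381378 = CNY 44,177.57

CNY 44,177.57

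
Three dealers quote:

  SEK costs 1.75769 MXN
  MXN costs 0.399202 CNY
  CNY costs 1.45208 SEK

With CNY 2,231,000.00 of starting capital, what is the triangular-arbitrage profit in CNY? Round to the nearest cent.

Profit: CNY 42,134.35

Profitable loop is CNY → SEK → MXN → CNY:
CNY 2,231,000.00 × 1.45208 = SEK 3,239,590.48
SEK 3,239,590.48 × 1.75769 = MXN 5,694,195.79
MXN 5,694,195.79 × 0.399202 = CNY 2,273,134.35
Profit = CNY 2,273,134.35 − CNY 2,231,000.00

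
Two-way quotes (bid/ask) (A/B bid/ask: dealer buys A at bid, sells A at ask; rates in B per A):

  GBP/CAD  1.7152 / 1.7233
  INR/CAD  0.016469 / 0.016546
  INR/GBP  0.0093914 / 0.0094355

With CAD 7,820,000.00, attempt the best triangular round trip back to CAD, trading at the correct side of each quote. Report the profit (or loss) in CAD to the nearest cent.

Net profit: CAD 100,419.34

Best loop CAD → GBP → INR → CAD:
CAD 7,820,000.00 ÷ 1.7233 (buy GBP at ask) = GBP 4,537,805.37
GBP 4,537,805.37 ÷ 0.0094355 (buy INR at ask) = INR 480,928,978.16
INR 480,928,978.16 × 0.016469 (sell INR at bid) = CAD 7,920,419.34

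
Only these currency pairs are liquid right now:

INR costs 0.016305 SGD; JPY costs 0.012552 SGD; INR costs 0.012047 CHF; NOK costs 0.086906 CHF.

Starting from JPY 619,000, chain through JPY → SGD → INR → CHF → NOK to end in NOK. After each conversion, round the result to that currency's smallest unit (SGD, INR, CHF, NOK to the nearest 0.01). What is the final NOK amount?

NOK 66,055.97

JPY 619,000 × 0.012552 = SGD 7,769.69
SGD 7,769.69 ÷ 0.016305 = INR 476,521.93
INR 476,521.93 × 0.012047 = CHF 5,740.66
CHF 5,740.66 ÷ 0.086906 = NOK 66,055.97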